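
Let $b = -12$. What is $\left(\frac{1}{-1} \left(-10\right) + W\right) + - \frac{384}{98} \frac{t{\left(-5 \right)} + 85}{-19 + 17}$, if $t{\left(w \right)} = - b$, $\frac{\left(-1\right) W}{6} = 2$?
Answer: $\frac{9214}{49} \approx 188.04$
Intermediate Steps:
$W = -12$ ($W = \left(-6\right) 2 = -12$)
$t{\left(w \right)} = 12$ ($t{\left(w \right)} = \left(-1\right) \left(-12\right) = 12$)
$\left(\frac{1}{-1} \left(-10\right) + W\right) + - \frac{384}{98} \frac{t{\left(-5 \right)} + 85}{-19 + 17} = \left(\frac{1}{-1} \left(-10\right) - 12\right) + - \frac{384}{98} \frac{12 + 85}{-19 + 17} = \left(\left(-1\right) \left(-10\right) - 12\right) + \left(-384\right) \frac{1}{98} \frac{97}{-2} = \left(10 - 12\right) - \frac{192 \cdot 97 \left(- \frac{1}{2}\right)}{49} = -2 - - \frac{9312}{49} = -2 + \frac{9312}{49} = \frac{9214}{49}$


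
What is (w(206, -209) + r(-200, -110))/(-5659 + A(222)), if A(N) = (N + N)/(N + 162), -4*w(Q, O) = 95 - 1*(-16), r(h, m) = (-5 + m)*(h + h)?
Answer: -1471112/181051 ≈ -8.1254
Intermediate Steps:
r(h, m) = 2*h*(-5 + m) (r(h, m) = (-5 + m)*(2*h) = 2*h*(-5 + m))
w(Q, O) = -111/4 (w(Q, O) = -(95 - 1*(-16))/4 = -(95 + 16)/4 = -¼*111 = -111/4)
A(N) = 2*N/(162 + N) (A(N) = (2*N)/(162 + N) = 2*N/(162 + N))
(w(206, -209) + r(-200, -110))/(-5659 + A(222)) = (-111/4 + 2*(-200)*(-5 - 110))/(-5659 + 2*222/(162 + 222)) = (-111/4 + 2*(-200)*(-115))/(-5659 + 2*222/384) = (-111/4 + 46000)/(-5659 + 2*222*(1/384)) = 183889/(4*(-5659 + 37/32)) = 183889/(4*(-181051/32)) = (183889/4)*(-32/181051) = -1471112/181051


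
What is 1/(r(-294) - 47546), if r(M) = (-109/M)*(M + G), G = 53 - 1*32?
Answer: -14/667061 ≈ -2.0988e-5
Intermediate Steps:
G = 21 (G = 53 - 32 = 21)
r(M) = -109*(21 + M)/M (r(M) = (-109/M)*(M + 21) = (-109/M)*(21 + M) = -109*(21 + M)/M)
1/(r(-294) - 47546) = 1/((-109 - 2289/(-294)) - 47546) = 1/((-109 - 2289*(-1/294)) - 47546) = 1/((-109 + 109/14) - 47546) = 1/(-1417/14 - 47546) = 1/(-667061/14) = -14/667061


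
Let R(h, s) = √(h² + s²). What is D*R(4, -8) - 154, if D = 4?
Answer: -154 + 16*√5 ≈ -118.22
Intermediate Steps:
D*R(4, -8) - 154 = 4*√(4² + (-8)²) - 154 = 4*√(16 + 64) - 154 = 4*√80 - 154 = 4*(4*√5) - 154 = 16*√5 - 154 = -154 + 16*√5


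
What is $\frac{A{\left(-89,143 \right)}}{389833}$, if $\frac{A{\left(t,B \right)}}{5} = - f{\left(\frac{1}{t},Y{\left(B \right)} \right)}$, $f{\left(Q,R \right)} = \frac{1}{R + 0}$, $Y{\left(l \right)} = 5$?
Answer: $- \frac{1}{389833} \approx -2.5652 \cdot 10^{-6}$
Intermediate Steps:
$f{\left(Q,R \right)} = \frac{1}{R}$
$A{\left(t,B \right)} = -1$ ($A{\left(t,B \right)} = 5 \left(- \frac{1}{5}\right) = -1$)
$\frac{A{\left(-89,143 \right)}}{389833} = - \frac{1}{389833}$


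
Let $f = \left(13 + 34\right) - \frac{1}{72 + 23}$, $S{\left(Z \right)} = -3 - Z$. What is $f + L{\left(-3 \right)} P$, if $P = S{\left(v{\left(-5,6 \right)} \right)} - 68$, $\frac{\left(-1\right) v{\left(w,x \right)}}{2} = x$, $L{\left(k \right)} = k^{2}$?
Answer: $- \frac{45981}{95} \approx -484.01$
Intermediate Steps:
$v{\left(w,x \right)} = - 2 x$
$f = \frac{4464}{95}$ ($f = 47 - \frac{1}{95} = \frac{4464}{95} \approx 46.99$)
$P = -59$ ($P = \left(-3 - \left(-2\right) 6\right) - 68 = \left(-3 - -12\right) - 68 = \left(-3 + 12\right) - 68 = 9 - 68 = -59$)
$f + L{\left(-3 \right)} P = \frac{4464}{95} + \left(-3\right)^{2} \left(-59\right) = \frac{4464}{95} + 9 \left(-59\right) = \frac{4464}{95} - 531 = - \frac{45981}{95}$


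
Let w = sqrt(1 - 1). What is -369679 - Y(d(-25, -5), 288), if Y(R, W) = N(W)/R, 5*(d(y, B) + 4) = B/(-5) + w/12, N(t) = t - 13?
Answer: -7022526/19 ≈ -3.6961e+5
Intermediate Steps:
w = 0 (w = sqrt(0) = 0)
N(t) = -13 + t
d(y, B) = -4 - B/25 (d(y, B) = -4 + (B/(-5) + 0/12)/5 = -4 + (B*(-1/5) + 0*(1/12))/5 = -4 + (-B/5 + 0)/5 = -4 + (-B/5)/5 = -4 - B/25)
Y(R, W) = (-13 + W)/R
-369679 - Y(d(-25, -5), 288) = -369679 - (-13 + 288)/(-4 - 1/25*(-5)) = -369679 - 275/(-4 + 1/5) = -369679 - 275/(-19/5) = -369679 - (-5)*275/19 = -369679 - 1*(-1375/19) = -369679 + 1375/19 = -7022526/19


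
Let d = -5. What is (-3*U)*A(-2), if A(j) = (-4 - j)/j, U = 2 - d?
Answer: -21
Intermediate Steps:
U = 7 (U = 2 - 1*(-5) = 2 + 5 = 7)
A(j) = (-4 - j)/j
(-3*U)*A(-2) = (-3*7)*((-4 - 1*(-2))/(-2)) = -(-21)*(-4 + 2)/2 = -(-21)*(-2)/2 = -21*1 = -21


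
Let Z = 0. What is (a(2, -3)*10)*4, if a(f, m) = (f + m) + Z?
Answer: -40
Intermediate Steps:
a(f, m) = f + m (a(f, m) = (f + m) + 0 = f + m)
(a(2, -3)*10)*4 = ((2 - 3)*10)*4 = -1*10*4 = -10*4 = -40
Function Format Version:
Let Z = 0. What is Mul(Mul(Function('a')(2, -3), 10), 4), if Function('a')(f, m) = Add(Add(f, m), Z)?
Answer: -40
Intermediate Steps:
Function('a')(f, m) = Add(f, m) (Function('a')(f, m) = Add(Add(f, m), 0) = Add(f, m))
Mul(Mul(Function('a')(2, -3), 10), 4) = Mul(Mul(Add(2, -3), 10), 4) = Mul(Mul(-1, 10), 4) = Mul(-10, 4) = -40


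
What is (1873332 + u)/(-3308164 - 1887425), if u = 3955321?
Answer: -5828653/5195589 ≈ -1.1218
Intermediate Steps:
(1873332 + u)/(-3308164 - 1887425) = (1873332 + 3955321)/(-3308164 - 1887425) = 5828653/(-5195589) = 5828653*(-1/5195589) = -5828653/5195589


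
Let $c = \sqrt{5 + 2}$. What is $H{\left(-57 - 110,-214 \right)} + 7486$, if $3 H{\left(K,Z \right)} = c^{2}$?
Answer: $\frac{22465}{3} \approx 7488.3$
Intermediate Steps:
$c = \sqrt{7} \approx 2.6458$
$H{\left(K,Z \right)} = \frac{7}{3}$ ($H{\left(K,Z \right)} = \frac{\left(\sqrt{7}\right)^{2}}{3} = \frac{1}{3} \cdot 7 = \frac{7}{3}$)
$H{\left(-57 - 110,-214 \right)} + 7486 = \frac{7}{3} + 7486 = \frac{22465}{3}$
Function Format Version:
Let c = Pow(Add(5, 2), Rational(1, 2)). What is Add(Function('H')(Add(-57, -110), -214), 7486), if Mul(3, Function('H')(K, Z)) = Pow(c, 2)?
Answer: Rational(22465, 3) ≈ 7488.3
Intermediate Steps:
c = Pow(7, Rational(1, 2)) ≈ 2.6458
Function('H')(K, Z) = Rational(7, 3) (Function('H')(K, Z) = Mul(Rational(1, 3), Pow(Pow(7, Rational(1, 2)), 2)) = Mul(Rational(1, 3), 7) = Rational(7, 3))
Add(Function('H')(Add(-57, -110), -214), 7486) = Add(Rational(7, 3), 7486) = Rational(22465, 3)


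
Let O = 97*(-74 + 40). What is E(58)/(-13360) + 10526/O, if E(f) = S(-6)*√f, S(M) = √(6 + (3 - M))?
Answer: -5263/1649 - √870/13360 ≈ -3.1938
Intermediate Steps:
O = -3298 (O = 97*(-34) = -3298)
S(M) = √(9 - M)
E(f) = √15*√f (E(f) = √(9 - 1*(-6))*√f = √(9 + 6)*√f = √15*√f)
E(58)/(-13360) + 10526/O = (√15*√58)/(-13360) + 10526/(-3298) = √870*(-1/13360) + 10526*(-1/3298) = -√870/13360 - 5263/1649 = -5263/1649 - √870/13360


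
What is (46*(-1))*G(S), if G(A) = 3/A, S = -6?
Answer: 23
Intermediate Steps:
(46*(-1))*G(S) = (46*(-1))*(3/(-6)) = -138*(-1)/6 = -46*(-1/2) = 23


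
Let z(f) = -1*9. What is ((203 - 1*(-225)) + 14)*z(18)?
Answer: -3978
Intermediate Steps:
z(f) = -9
((203 - 1*(-225)) + 14)*z(18) = ((203 - 1*(-225)) + 14)*(-9) = ((203 + 225) + 14)*(-9) = (428 + 14)*(-9) = 442*(-9) = -3978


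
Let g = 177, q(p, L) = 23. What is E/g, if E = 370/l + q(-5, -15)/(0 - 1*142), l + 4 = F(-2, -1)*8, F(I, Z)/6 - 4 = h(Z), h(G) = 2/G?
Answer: 2101/96347 ≈ 0.021807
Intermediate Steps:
F(I, Z) = 24 + 12/Z (F(I, Z) = 24 + 6*(2/Z) = 24 + 12/Z)
l = 92 (l = -4 + (24 + 12/(-1))*8 = -4 + (24 + 12*(-1))*8 = -4 + (24 - 12)*8 = -4 + 12*8 = -4 + 96 = 92)
E = 6303/1633 (E = 370/92 + 23/(0 - 1*142) = 370*(1/92) + 23/(0 - 142) = 185/46 + 23/(-142) = 185/46 + 23*(-1/142) = 185/46 - 23/142 = 6303/1633 ≈ 3.8598)
E/g = (6303/1633)/177 = (6303/1633)*(1/177) = 2101/96347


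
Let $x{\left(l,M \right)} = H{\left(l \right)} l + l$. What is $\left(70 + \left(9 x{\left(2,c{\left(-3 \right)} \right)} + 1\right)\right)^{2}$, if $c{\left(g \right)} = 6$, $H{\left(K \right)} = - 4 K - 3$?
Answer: $11881$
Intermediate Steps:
$H{\left(K \right)} = -3 - 4 K$
$x{\left(l,M \right)} = l + l \left(-3 - 4 l\right)$ ($x{\left(l,M \right)} = \left(-3 - 4 l\right) l + l = l \left(-3 - 4 l\right) + l = l + l \left(-3 - 4 l\right)$)
$\left(70 + \left(9 x{\left(2,c{\left(-3 \right)} \right)} + 1\right)\right)^{2} = \left(70 + \left(9 \left(\left(-2\right) 2 \left(1 + 2 \cdot 2\right)\right) + 1\right)\right)^{2} = \left(70 + \left(9 \left(\left(-2\right) 2 \left(1 + 4\right)\right) + 1\right)\right)^{2} = \left(70 + \left(9 \left(\left(-2\right) 2 \cdot 5\right) + 1\right)\right)^{2} = \left(70 + \left(9 \left(-20\right) + 1\right)\right)^{2} = \left(70 + \left(-180 + 1\right)\right)^{2} = \left(70 - 179\right)^{2} = \left(-109\right)^{2} = 11881$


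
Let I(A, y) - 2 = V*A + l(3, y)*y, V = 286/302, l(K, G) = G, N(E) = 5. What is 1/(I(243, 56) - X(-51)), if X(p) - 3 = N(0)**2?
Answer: 151/504359 ≈ 0.00029939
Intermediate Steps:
V = 143/151 (V = 286*(1/302) = 143/151 ≈ 0.94702)
X(p) = 28 (X(p) = 3 + 5**2 = 3 + 25 = 28)
I(A, y) = 2 + y**2 + 143*A/151 (I(A, y) = 2 + (143*A/151 + y*y) = 2 + (143*A/151 + y**2) = 2 + (y**2 + 143*A/151) = 2 + y**2 + 143*A/151)
1/(I(243, 56) - X(-51)) = 1/((2 + 56**2 + (143/151)*243) - 1*28) = 1/((2 + 3136 + 34749/151) - 28) = 1/(508587/151 - 28) = 1/(504359/151) = 151/504359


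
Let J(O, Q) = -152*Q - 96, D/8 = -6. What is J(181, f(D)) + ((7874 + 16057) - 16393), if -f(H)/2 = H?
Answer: -7150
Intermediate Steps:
D = -48 (D = 8*(-6) = -48)
f(H) = -2*H
J(O, Q) = -96 - 152*Q
J(181, f(D)) + ((7874 + 16057) - 16393) = (-96 - (-304)*(-48)) + ((7874 + 16057) - 16393) = (-96 - 152*96) + (23931 - 16393) = (-96 - 14592) + 7538 = -14688 + 7538 = -7150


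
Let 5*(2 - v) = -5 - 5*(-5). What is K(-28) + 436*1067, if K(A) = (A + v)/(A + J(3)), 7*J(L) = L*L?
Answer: 86994854/187 ≈ 4.6521e+5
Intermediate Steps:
J(L) = L²/7 (J(L) = (L*L)/7 = L²/7)
v = -2 (v = 2 - (-5 - 5*(-5))/5 = 2 - (-5 + 25)/5 = 2 - ⅕*20 = 2 - 4 = -2)
K(A) = (-2 + A)/(9/7 + A) (K(A) = (A - 2)/(A + (⅐)*3²) = (-2 + A)/(A + (⅐)*9) = (-2 + A)/(A + 9/7) = (-2 + A)/(9/7 + A))
K(-28) + 436*1067 = 7*(-2 - 28)/(9 + 7*(-28)) + 436*1067 = 7*(-30)/(9 - 196) + 465212 = 7*(-30)/(-187) + 465212 = 7*(-1/187)*(-30) + 465212 = 210/187 + 465212 = 86994854/187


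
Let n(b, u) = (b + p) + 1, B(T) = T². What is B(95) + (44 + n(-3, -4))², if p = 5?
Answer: 11234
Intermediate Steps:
n(b, u) = 6 + b (n(b, u) = (b + 5) + 1 = (5 + b) + 1 = 6 + b)
B(95) + (44 + n(-3, -4))² = 95² + (44 + (6 - 3))² = 9025 + (44 + 3)² = 9025 + 47² = 9025 + 2209 = 11234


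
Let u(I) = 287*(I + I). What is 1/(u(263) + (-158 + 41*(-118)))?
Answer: 1/145966 ≈ 6.8509e-6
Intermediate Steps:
u(I) = 574*I (u(I) = 287*(2*I) = 574*I)
1/(u(263) + (-158 + 41*(-118))) = 1/(574*263 + (-158 + 41*(-118))) = 1/(150962 + (-158 - 4838)) = 1/(150962 - 4996) = 1/145966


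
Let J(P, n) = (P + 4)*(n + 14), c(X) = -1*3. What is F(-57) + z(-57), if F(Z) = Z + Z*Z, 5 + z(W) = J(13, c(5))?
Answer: 3374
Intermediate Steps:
c(X) = -3
J(P, n) = (4 + P)*(14 + n)
z(W) = 182 (z(W) = -5 + (56 + 4*(-3) + 14*13 + 13*(-3)) = -5 + (56 - 12 + 182 - 39) = -5 + 187 = 182)
F(Z) = Z + Z²
F(-57) + z(-57) = -57*(1 - 57) + 182 = -57*(-56) + 182 = 3192 + 182 = 3374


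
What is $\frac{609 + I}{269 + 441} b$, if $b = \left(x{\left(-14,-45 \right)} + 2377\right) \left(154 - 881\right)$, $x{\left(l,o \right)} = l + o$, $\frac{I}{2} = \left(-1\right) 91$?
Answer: $- \frac{359787211}{355} \approx -1.0135 \cdot 10^{6}$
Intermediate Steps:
$I = -182$ ($I = 2 \left(\left(-1\right) 91\right) = 2 \left(-91\right) = -182$)
$b = -1685186$ ($b = \left(\left(-14 - 45\right) + 2377\right) \left(154 - 881\right) = \left(-59 + 2377\right) \left(-727\right) = 2318 \left(-727\right) = -1685186$)
$\frac{609 + I}{269 + 441} b = \frac{609 - 182}{269 + 441} \left(-1685186\right) = \frac{427}{710} \left(-1685186\right) = - \frac{359787211}{355}$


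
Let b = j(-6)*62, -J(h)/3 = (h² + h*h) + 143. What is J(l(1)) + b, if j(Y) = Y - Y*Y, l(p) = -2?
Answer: -3057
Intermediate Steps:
j(Y) = Y - Y²
J(h) = -429 - 6*h² (J(h) = -3*((h² + h*h) + 143) = -3*((h² + h²) + 143) = -3*(2*h² + 143) = -3*(143 + 2*h²) = -429 - 6*h²)
b = -2604 (b = -6*(1 - 1*(-6))*62 = -6*(1 + 6)*62 = -6*7*62 = -42*62 = -2604)
J(l(1)) + b = (-429 - 6*(-2)²) - 2604 = (-429 - 6*4) - 2604 = (-429 - 24) - 2604 = -453 - 2604 = -3057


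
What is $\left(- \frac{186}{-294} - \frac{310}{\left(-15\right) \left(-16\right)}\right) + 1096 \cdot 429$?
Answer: $\frac{552935609}{1176} \approx 4.7018 \cdot 10^{5}$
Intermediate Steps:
$\left(- \frac{186}{-294} - \frac{310}{\left(-15\right) \left(-16\right)}\right) + 1096 \cdot 429 = \left(\left(-186\right) \left(- \frac{1}{294}\right) - \frac{310}{240}\right) + 470184 = \left(\frac{31}{49} - \frac{31}{24}\right) + 470184 = - \frac{775}{1176} + 470184 = \frac{552935609}{1176}$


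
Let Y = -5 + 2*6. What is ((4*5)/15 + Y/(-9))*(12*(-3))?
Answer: -20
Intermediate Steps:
Y = 7 (Y = -5 + 12 = 7)
((4*5)/15 + Y/(-9))*(12*(-3)) = ((4*5)/15 + 7/(-9))*(12*(-3)) = (20*(1/15) + 7*(-⅑))*(-36) = (4/3 - 7/9)*(-36) = (5/9)*(-36) = -20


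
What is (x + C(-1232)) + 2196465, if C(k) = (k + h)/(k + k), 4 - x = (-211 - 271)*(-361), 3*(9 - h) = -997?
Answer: 934379921/462 ≈ 2.0225e+6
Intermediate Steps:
h = 1024/3 (h = 9 - 1/3*(-997) = 9 + 997/3 = 1024/3 ≈ 341.33)
x = -173998 (x = 4 - (-211 - 271)*(-361) = 4 - (-482)*(-361) = 4 - 1*174002 = 4 - 174002 = -173998)
C(k) = (1024/3 + k)/(2*k) (C(k) = (k + 1024/3)/(k + k) = (1024/3 + k)/((2*k)) = (1024/3 + k)*(1/(2*k)) = (1024/3 + k)/(2*k))
(x + C(-1232)) + 2196465 = (-173998 + (1/6)*(1024 + 3*(-1232))/(-1232)) + 2196465 = (-173998 + (1/6)*(-1/1232)*(1024 - 3696)) + 2196465 = (-173998 + (1/6)*(-1/1232)*(-2672)) + 2196465 = (-173998 + 167/462) + 2196465 = -80386909/462 + 2196465 = 934379921/462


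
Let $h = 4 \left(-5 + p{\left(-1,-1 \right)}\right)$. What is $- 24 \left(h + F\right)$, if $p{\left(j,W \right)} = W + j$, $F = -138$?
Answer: $3984$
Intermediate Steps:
$h = -28$ ($h = 4 \left(-5 - 2\right) = 4 \left(-7\right) = -28$)
$- 24 \left(h + F\right) = - 24 \left(-28 - 138\right) = \left(-24\right) \left(-166\right) = 3984$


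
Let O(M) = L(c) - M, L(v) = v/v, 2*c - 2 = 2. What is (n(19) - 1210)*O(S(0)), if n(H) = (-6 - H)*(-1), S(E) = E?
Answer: -1185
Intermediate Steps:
c = 2 (c = 1 + (½)*2 = 1 + 1 = 2)
L(v) = 1
n(H) = 6 + H
O(M) = 1 - M
(n(19) - 1210)*O(S(0)) = ((6 + 19) - 1210)*(1 - 1*0) = (25 - 1210)*(1 + 0) = -1185*1 = -1185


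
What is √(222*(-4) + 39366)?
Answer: 11*√318 ≈ 196.16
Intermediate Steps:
√(222*(-4) + 39366) = √(-888 + 39366) = √38478 = 11*√318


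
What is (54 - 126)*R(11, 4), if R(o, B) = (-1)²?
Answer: -72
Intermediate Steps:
R(o, B) = 1
(54 - 126)*R(11, 4) = (54 - 126)*1 = -72*1 = -72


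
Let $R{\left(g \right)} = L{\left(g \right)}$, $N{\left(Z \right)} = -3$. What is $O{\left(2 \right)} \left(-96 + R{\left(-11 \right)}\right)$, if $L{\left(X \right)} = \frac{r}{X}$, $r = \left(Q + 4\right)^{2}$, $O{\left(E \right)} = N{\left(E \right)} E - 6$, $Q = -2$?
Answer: $\frac{12720}{11} \approx 1156.4$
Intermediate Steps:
$O{\left(E \right)} = -6 - 3 E$ ($O{\left(E \right)} = - 3 E - 6 = -6 - 3 E$)
$r = 4$ ($r = \left(-2 + 4\right)^{2} = 2^{2} = 4$)
$L{\left(X \right)} = \frac{4}{X}$
$R{\left(g \right)} = \frac{4}{g}$
$O{\left(2 \right)} \left(-96 + R{\left(-11 \right)}\right) = \left(-6 - 6\right) \left(-96 + \frac{4}{-11}\right) = \left(-6 - 6\right) \left(-96 + 4 \left(- \frac{1}{11}\right)\right) = - 12 \left(-96 - \frac{4}{11}\right) = \left(-12\right) \left(- \frac{1060}{11}\right) = \frac{12720}{11}$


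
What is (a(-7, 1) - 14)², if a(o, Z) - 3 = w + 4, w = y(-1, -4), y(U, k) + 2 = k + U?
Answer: 196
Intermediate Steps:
y(U, k) = -2 + U + k (y(U, k) = -2 + (k + U) = -2 + (U + k) = -2 + U + k)
w = -7 (w = -2 - 1 - 4 = -7)
a(o, Z) = 0 (a(o, Z) = 3 + (-7 + 4) = 3 - 3 = 0)
(a(-7, 1) - 14)² = (0 - 14)² = (-14)² = 196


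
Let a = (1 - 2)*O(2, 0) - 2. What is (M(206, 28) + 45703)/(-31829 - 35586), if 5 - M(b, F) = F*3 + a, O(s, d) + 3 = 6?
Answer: -45629/67415 ≈ -0.67684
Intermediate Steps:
O(s, d) = 3 (O(s, d) = -3 + 6 = 3)
a = -5 (a = (1 - 2)*3 - 2 = -1*3 - 2 = -3 - 2 = -5)
M(b, F) = 10 - 3*F (M(b, F) = 5 - (F*3 - 5) = 5 - (3*F - 5) = 5 - (-5 + 3*F) = 5 + (5 - 3*F) = 10 - 3*F)
(M(206, 28) + 45703)/(-31829 - 35586) = ((10 - 3*28) + 45703)/(-31829 - 35586) = ((10 - 84) + 45703)/(-67415) = (-74 + 45703)*(-1/67415) = 45629*(-1/67415) = -45629/67415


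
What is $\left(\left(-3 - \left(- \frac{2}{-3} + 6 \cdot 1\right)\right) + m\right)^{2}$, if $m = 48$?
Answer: $\frac{13225}{9} \approx 1469.4$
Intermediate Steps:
$\left(\left(-3 - \left(- \frac{2}{-3} + 6 \cdot 1\right)\right) + m\right)^{2} = \left(\left(-3 - \left(- \frac{2}{-3} + 6 \cdot 1\right)\right) + 48\right)^{2} = \left(\left(-3 - \left(\left(-2\right) \left(- \frac{1}{3}\right) + 6\right)\right) + 48\right)^{2} = \left(\left(-3 - \left(\frac{2}{3} + 6\right)\right) + 48\right)^{2} = \left(\left(-3 - \frac{20}{3}\right) + 48\right)^{2} = \left(- \frac{29}{3} + 48\right)^{2} = \left(\frac{115}{3}\right)^{2} = \frac{13225}{9}$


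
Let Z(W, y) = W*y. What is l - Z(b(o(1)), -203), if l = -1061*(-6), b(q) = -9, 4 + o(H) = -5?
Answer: 4539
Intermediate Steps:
o(H) = -9 (o(H) = -4 - 5 = -9)
l = 6366
l - Z(b(o(1)), -203) = 6366 - (-9)*(-203) = 6366 - 1*1827 = 6366 - 1827 = 4539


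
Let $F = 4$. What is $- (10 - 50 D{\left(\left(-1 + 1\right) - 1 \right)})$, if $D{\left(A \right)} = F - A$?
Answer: $240$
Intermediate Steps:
$D{\left(A \right)} = 4 - A$
$- (10 - 50 D{\left(\left(-1 + 1\right) - 1 \right)}) = - (10 - 50 \left(4 - \left(\left(-1 + 1\right) - 1\right)\right)) = - (10 - 50 \left(4 - \left(0 - 1\right)\right)) = - (10 - 50 \left(4 - -1\right)) = - (10 - 50 \left(4 + 1\right)) = - (10 - 250) = \left(-1\right) \left(-240\right) = 240$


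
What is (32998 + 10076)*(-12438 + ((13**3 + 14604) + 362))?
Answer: 203524650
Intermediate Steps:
(32998 + 10076)*(-12438 + ((13**3 + 14604) + 362)) = 43074*(-12438 + ((2197 + 14604) + 362)) = 43074*(-12438 + (16801 + 362)) = 43074*(-12438 + 17163) = 43074*4725 = 203524650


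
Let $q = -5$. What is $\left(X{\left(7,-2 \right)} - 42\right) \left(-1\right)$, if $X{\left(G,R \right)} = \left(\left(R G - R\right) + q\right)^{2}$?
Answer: $-247$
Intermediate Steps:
$X{\left(G,R \right)} = \left(-5 - R + G R\right)^{2}$ ($X{\left(G,R \right)} = \left(\left(R G - R\right) - 5\right)^{2} = \left(\left(G R - R\right) - 5\right)^{2} = \left(\left(- R + G R\right) - 5\right)^{2} = \left(-5 - R + G R\right)^{2}$)
$\left(X{\left(7,-2 \right)} - 42\right) \left(-1\right) = \left(\left(5 - 2 - 7 \left(-2\right)\right)^{2} - 42\right) \left(-1\right) = \left(\left(5 - 2 + 14\right)^{2} - 42\right) \left(-1\right) = \left(17^{2} - 42\right) \left(-1\right) = \left(289 - 42\right) \left(-1\right) = 247 \left(-1\right) = -247$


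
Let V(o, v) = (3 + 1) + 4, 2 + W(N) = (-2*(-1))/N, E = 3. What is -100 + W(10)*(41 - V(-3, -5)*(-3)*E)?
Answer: -1517/5 ≈ -303.40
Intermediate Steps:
W(N) = -2 + 2/N (W(N) = -2 + (-2*(-1))/N = -2 + 2/N)
V(o, v) = 8 (V(o, v) = 4 + 4 = 8)
-100 + W(10)*(41 - V(-3, -5)*(-3)*E) = -100 + (-2 + 2/10)*(41 - 8*(-3)*3) = -100 + (-2 + 2*(1/10))*(41 - (-24)*3) = -100 + (-2 + 1/5)*(41 - 1*(-72)) = -100 - 9*(41 + 72)/5 = -100 - 9/5*113 = -100 - 1017/5 = -1517/5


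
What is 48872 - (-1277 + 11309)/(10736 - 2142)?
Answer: 209997968/4297 ≈ 48871.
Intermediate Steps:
48872 - (-1277 + 11309)/(10736 - 2142) = 48872 - 10032/8594 = 48872 - 1*5016/4297 = 48872 - 5016/4297 = 209997968/4297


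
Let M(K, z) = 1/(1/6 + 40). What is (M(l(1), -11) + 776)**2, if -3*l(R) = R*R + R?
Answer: 34977228484/58081 ≈ 6.0222e+5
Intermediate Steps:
l(R) = -R/3 - R**2/3 (l(R) = -(R*R + R)/3 = -(R**2 + R)/3 = -(R + R**2)/3 = -R/3 - R**2/3)
M(K, z) = 6/241 (M(K, z) = 1/(1/6 + 40) = 1/(241/6) = 6/241)
(M(l(1), -11) + 776)**2 = (6/241 + 776)**2 = (187022/241)**2 = 34977228484/58081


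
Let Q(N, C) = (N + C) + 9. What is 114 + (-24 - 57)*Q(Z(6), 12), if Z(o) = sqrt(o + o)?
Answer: -1587 - 162*sqrt(3) ≈ -1867.6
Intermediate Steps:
Z(o) = sqrt(2)*sqrt(o) (Z(o) = sqrt(2*o) = sqrt(2)*sqrt(o))
Q(N, C) = 9 + C + N (Q(N, C) = (C + N) + 9 = 9 + C + N)
114 + (-24 - 57)*Q(Z(6), 12) = 114 + (-24 - 57)*(9 + 12 + sqrt(2)*sqrt(6)) = 114 - 81*(9 + 12 + 2*sqrt(3)) = 114 - 81*(21 + 2*sqrt(3)) = 114 + (-1701 - 162*sqrt(3)) = -1587 - 162*sqrt(3)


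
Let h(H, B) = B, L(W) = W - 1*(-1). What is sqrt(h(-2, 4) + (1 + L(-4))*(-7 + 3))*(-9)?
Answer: -18*sqrt(3) ≈ -31.177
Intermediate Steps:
L(W) = 1 + W (L(W) = W + 1 = 1 + W)
sqrt(h(-2, 4) + (1 + L(-4))*(-7 + 3))*(-9) = sqrt(4 + (1 + (1 - 4))*(-7 + 3))*(-9) = sqrt(4 + (1 - 3)*(-4))*(-9) = sqrt(4 - 2*(-4))*(-9) = sqrt(4 + 8)*(-9) = sqrt(12)*(-9) = (2*sqrt(3))*(-9) = -18*sqrt(3)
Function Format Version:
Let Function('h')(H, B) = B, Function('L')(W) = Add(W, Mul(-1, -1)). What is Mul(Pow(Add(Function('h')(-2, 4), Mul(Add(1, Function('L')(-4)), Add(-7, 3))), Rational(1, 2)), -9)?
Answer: Mul(-18, Pow(3, Rational(1, 2))) ≈ -31.177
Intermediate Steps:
Function('L')(W) = Add(1, W) (Function('L')(W) = Add(W, 1) = Add(1, W))
Mul(Pow(Add(Function('h')(-2, 4), Mul(Add(1, Function('L')(-4)), Add(-7, 3))), Rational(1, 2)), -9) = Mul(Pow(Add(4, Mul(Add(1, Add(1, -4)), Add(-7, 3))), Rational(1, 2)), -9) = Mul(Pow(Add(4, Mul(Add(1, -3), -4)), Rational(1, 2)), -9) = Mul(Pow(Add(4, Mul(-2, -4)), Rational(1, 2)), -9) = Mul(Pow(Add(4, 8), Rational(1, 2)), -9) = Mul(Pow(12, Rational(1, 2)), -9) = Mul(Mul(2, Pow(3, Rational(1, 2))), -9) = Mul(-18, Pow(3, Rational(1, 2)))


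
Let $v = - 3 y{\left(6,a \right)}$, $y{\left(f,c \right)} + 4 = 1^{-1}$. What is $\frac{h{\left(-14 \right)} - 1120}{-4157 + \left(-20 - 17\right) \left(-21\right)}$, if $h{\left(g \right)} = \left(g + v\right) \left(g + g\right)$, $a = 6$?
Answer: $\frac{49}{169} \approx 0.28994$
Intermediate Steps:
$y{\left(f,c \right)} = -3$ ($y{\left(f,c \right)} = -4 + 1^{-1} = -4 + 1 = -3$)
$v = 9$ ($v = \left(-3\right) \left(-3\right) = 9$)
$h{\left(g \right)} = 2 g \left(9 + g\right)$ ($h{\left(g \right)} = \left(g + 9\right) \left(g + g\right) = \left(9 + g\right) 2 g = 2 g \left(9 + g\right)$)
$\frac{h{\left(-14 \right)} - 1120}{-4157 + \left(-20 - 17\right) \left(-21\right)} = \frac{2 \left(-14\right) \left(9 - 14\right) - 1120}{-4157 + \left(-20 - 17\right) \left(-21\right)} = \frac{2 \left(-14\right) \left(-5\right) - 1120}{-4157 - -777} = \frac{140 - 1120}{-4157 + 777} = - \frac{980}{-3380} = \left(-980\right) \left(- \frac{1}{3380}\right) = \frac{49}{169}$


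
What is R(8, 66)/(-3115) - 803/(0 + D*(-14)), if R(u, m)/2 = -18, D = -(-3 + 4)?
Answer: -357263/6230 ≈ -57.346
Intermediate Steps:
D = -1 (D = -1*1 = -1)
R(u, m) = -36 (R(u, m) = 2*(-18) = -36)
R(8, 66)/(-3115) - 803/(0 + D*(-14)) = -36/(-3115) - 803/(0 - 1*(-14)) = -36*(-1/3115) - 803/(0 + 14) = 36/3115 - 803/14 = -357263/6230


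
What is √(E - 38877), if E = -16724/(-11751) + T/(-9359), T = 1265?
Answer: 4*I*√599750805796423917/15711087 ≈ 197.17*I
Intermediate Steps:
E = 141654901/109977609 (E = -16724/(-11751) + 1265/(-9359) = -16724*(-1/11751) + 1265*(-1/9359) = 16724/11751 - 1265/9359 = 141654901/109977609 ≈ 1.2880)
√(E - 38877) = √(141654901/109977609 - 38877) = √(-4275457850192/109977609) = 4*I*√599750805796423917/15711087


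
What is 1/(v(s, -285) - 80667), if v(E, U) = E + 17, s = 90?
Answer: -1/80560 ≈ -1.2413e-5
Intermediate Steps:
v(E, U) = 17 + E
1/(v(s, -285) - 80667) = 1/((17 + 90) - 80667) = 1/(107 - 80667) = 1/(-80560) = -1/80560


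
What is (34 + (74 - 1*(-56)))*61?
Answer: 10004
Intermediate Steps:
(34 + (74 - 1*(-56)))*61 = (34 + (74 + 56))*61 = (34 + 130)*61 = 164*61 = 10004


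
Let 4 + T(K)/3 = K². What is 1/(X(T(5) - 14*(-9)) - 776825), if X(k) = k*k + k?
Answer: -1/740915 ≈ -1.3497e-6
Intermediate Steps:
T(K) = -12 + 3*K²
X(k) = k + k² (X(k) = k² + k = k + k²)
1/(X(T(5) - 14*(-9)) - 776825) = 1/(((-12 + 3*5²) - 14*(-9))*(1 + ((-12 + 3*5²) - 14*(-9))) - 776825) = 1/(((-12 + 3*25) + 126)*(1 + ((-12 + 3*25) + 126)) - 776825) = 1/(((-12 + 75) + 126)*(1 + ((-12 + 75) + 126)) - 776825) = 1/((63 + 126)*(1 + (63 + 126)) - 776825) = 1/(189*(1 + 189) - 776825) = 1/(189*190 - 776825) = 1/(35910 - 776825) = 1/(-740915) = -1/740915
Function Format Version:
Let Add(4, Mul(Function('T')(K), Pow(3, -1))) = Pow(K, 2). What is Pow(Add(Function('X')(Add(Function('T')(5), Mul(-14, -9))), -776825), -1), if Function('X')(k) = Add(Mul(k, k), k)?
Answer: Rational(-1, 740915) ≈ -1.3497e-6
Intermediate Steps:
Function('T')(K) = Add(-12, Mul(3, Pow(K, 2)))
Function('X')(k) = Add(k, Pow(k, 2)) (Function('X')(k) = Add(Pow(k, 2), k) = Add(k, Pow(k, 2)))
Pow(Add(Function('X')(Add(Function('T')(5), Mul(-14, -9))), -776825), -1) = Pow(Add(Mul(Add(Add(-12, Mul(3, Pow(5, 2))), Mul(-14, -9)), Add(1, Add(Add(-12, Mul(3, Pow(5, 2))), Mul(-14, -9)))), -776825), -1) = Pow(Add(Mul(Add(Add(-12, Mul(3, 25)), 126), Add(1, Add(Add(-12, Mul(3, 25)), 126))), -776825), -1) = Pow(Add(Mul(Add(Add(-12, 75), 126), Add(1, Add(Add(-12, 75), 126))), -776825), -1) = Pow(Add(Mul(Add(63, 126), Add(1, Add(63, 126))), -776825), -1) = Pow(Add(Mul(189, Add(1, 189)), -776825), -1) = Pow(Add(Mul(189, 190), -776825), -1) = Pow(Add(35910, -776825), -1) = Pow(-740915, -1) = Rational(-1, 740915)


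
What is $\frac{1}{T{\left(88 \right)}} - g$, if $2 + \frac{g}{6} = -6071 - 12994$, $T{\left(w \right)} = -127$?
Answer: $\frac{14529053}{127} \approx 1.144 \cdot 10^{5}$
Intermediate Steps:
$g = -114402$ ($g = -12 + 6 \left(-6071 - 12994\right) = -12 + 6 \left(-19065\right) = -12 - 114390 = -114402$)
$\frac{1}{T{\left(88 \right)}} - g = \frac{1}{-127} - -114402 = - \frac{1}{127} + 114402 = \frac{14529053}{127}$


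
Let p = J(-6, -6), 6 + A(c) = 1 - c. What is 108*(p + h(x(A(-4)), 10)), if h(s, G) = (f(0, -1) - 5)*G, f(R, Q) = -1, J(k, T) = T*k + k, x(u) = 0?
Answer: -3240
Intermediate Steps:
A(c) = -5 - c (A(c) = -6 + (1 - c) = -5 - c)
J(k, T) = k + T*k
p = 30 (p = -6*(1 - 6) = -6*(-5) = 30)
h(s, G) = -6*G (h(s, G) = (-1 - 5)*G = -6*G)
108*(p + h(x(A(-4)), 10)) = 108*(30 - 6*10) = 108*(30 - 60) = 108*(-30) = -3240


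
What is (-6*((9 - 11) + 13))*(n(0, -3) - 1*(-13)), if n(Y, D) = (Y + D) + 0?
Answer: -660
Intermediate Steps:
n(Y, D) = D + Y (n(Y, D) = (D + Y) + 0 = D + Y)
(-6*((9 - 11) + 13))*(n(0, -3) - 1*(-13)) = (-6*((9 - 11) + 13))*((-3 + 0) - 1*(-13)) = (-6*(-2 + 13))*(-3 + 13) = -6*11*10 = -66*10 = -660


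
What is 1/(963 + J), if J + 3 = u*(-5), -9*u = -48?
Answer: 3/2800 ≈ 0.0010714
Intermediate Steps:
u = 16/3 (u = -⅑*(-48) = 16/3 ≈ 5.3333)
J = -89/3 (J = -3 + (16/3)*(-5) = -3 - 80/3 = -89/3 ≈ -29.667)
1/(963 + J) = 1/(963 - 89/3) = 1/(2800/3) = 3/2800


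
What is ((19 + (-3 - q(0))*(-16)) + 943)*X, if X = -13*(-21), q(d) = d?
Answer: 275730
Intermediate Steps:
X = 273
((19 + (-3 - q(0))*(-16)) + 943)*X = ((19 + (-3 - 1*0)*(-16)) + 943)*273 = ((19 + (-3 + 0)*(-16)) + 943)*273 = ((19 - 3*(-16)) + 943)*273 = ((19 + 48) + 943)*273 = (67 + 943)*273 = 1010*273 = 275730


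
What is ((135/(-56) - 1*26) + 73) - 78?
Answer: -1871/56 ≈ -33.411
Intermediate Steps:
((135/(-56) - 1*26) + 73) - 78 = ((135*(-1/56) - 26) + 73) - 78 = ((-135/56 - 26) + 73) - 78 = (-1591/56 + 73) - 78 = 2497/56 - 78 = -1871/56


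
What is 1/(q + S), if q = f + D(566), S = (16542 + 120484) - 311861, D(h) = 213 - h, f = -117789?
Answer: -1/292977 ≈ -3.4132e-6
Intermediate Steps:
S = -174835 (S = 137026 - 311861 = -174835)
q = -118142 (q = -117789 + (213 - 1*566) = -117789 + (213 - 566) = -117789 - 353 = -118142)
1/(q + S) = 1/(-118142 - 174835) = 1/(-292977) = -1/292977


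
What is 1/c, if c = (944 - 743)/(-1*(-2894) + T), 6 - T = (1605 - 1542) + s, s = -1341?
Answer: 4178/201 ≈ 20.786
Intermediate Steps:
T = 1284 (T = 6 - ((1605 - 1542) - 1341) = 6 - (63 - 1341) = 6 - 1*(-1278) = 6 + 1278 = 1284)
c = 201/4178 (c = (944 - 743)/(-1*(-2894) + 1284) = 201/(2894 + 1284) = 201/4178 ≈ 0.048109)
1/c = 1/(201/4178) = 4178/201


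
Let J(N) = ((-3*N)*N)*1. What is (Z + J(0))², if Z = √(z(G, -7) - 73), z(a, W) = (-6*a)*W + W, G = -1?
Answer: -122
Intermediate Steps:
J(N) = -3*N² (J(N) = -3*N²*1 = -3*N²)
z(a, W) = W - 6*W*a (z(a, W) = -6*W*a + W = W - 6*W*a)
Z = I*√122 (Z = √(-7*(1 - 6*(-1)) - 73) = √(-7*(1 + 6) - 73) = √(-7*7 - 73) = √(-49 - 73) = √(-122) = I*√122 ≈ 11.045*I)
(Z + J(0))² = (I*√122 - 3*0²)² = (I*√122 - 3*0)² = (I*√122 + 0)² = (I*√122)² = -122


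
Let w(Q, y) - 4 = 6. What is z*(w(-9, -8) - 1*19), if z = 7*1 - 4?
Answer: -27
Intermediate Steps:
w(Q, y) = 10 (w(Q, y) = 4 + 6 = 10)
z = 3 (z = 7 - 4 = 3)
z*(w(-9, -8) - 1*19) = 3*(10 - 1*19) = 3*(10 - 19) = 3*(-9) = -27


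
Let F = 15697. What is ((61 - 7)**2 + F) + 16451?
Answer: 35064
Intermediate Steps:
((61 - 7)**2 + F) + 16451 = ((61 - 7)**2 + 15697) + 16451 = (54**2 + 15697) + 16451 = (2916 + 15697) + 16451 = 18613 + 16451 = 35064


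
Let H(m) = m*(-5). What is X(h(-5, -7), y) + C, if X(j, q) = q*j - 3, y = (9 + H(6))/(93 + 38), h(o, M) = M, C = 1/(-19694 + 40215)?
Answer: -5048035/2688251 ≈ -1.8778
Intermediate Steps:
C = 1/20521 ≈ 4.8731e-5
H(m) = -5*m
y = -21/131 (y = (9 - 5*6)/(93 + 38) = (9 - 30)/131 = -21*1/131 = -21/131 ≈ -0.16031)
X(j, q) = -3 + j*q (X(j, q) = j*q - 3 = -3 + j*q)
X(h(-5, -7), y) + C = (-3 - 7*(-21/131)) + 1/20521 = (-3 + 147/131) + 1/20521 = -246/131 + 1/20521 = -5048035/2688251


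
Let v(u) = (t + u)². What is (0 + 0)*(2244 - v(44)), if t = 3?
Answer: 0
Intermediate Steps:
v(u) = (3 + u)²
(0 + 0)*(2244 - v(44)) = (0 + 0)*(2244 - (3 + 44)²) = 0*(2244 - 1*47²) = 0*(2244 - 1*2209) = 0*(2244 - 2209) = 0*35 = 0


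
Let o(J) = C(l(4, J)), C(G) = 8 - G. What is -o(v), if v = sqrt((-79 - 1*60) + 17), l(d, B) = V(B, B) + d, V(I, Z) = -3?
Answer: -7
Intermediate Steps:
l(d, B) = -3 + d
v = I*sqrt(122) (v = sqrt((-79 - 60) + 17) = sqrt(-139 + 17) = sqrt(-122) = I*sqrt(122) ≈ 11.045*I)
o(J) = 7 (o(J) = 8 - (-3 + 4) = 8 - 1*1 = 8 - 1 = 7)
-o(v) = -1*7 = -7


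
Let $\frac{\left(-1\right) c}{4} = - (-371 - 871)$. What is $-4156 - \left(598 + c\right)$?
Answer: $214$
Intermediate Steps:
$c = -4968$ ($c = - 4 \left(- (-371 - 871)\right) = - 4 \left(\left(-1\right) \left(-1242\right)\right) = \left(-4\right) 1242 = -4968$)
$-4156 - \left(598 + c\right) = -4156 - -4370 = -4156 + \left(-598 + 4968\right) = -4156 + 4370 = 214$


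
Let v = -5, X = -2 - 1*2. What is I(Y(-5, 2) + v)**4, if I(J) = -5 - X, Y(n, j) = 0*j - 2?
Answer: 1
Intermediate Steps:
X = -4 (X = -2 - 2 = -4)
Y(n, j) = -2 (Y(n, j) = 0 - 2 = -2)
I(J) = -1 (I(J) = -5 - 1*(-4) = -5 + 4 = -1)
I(Y(-5, 2) + v)**4 = (-1)**4 = 1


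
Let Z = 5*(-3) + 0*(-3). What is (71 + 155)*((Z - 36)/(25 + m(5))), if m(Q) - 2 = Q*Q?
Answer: -5763/26 ≈ -221.65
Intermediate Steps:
Z = -15 (Z = -15 + 0 = -15)
m(Q) = 2 + Q**2 (m(Q) = 2 + Q*Q = 2 + Q**2)
(71 + 155)*((Z - 36)/(25 + m(5))) = (71 + 155)*((-15 - 36)/(25 + (2 + 5**2))) = 226*(-51/(25 + (2 + 25))) = 226*(-51/(25 + 27)) = 226*(-51/52) = -5763/26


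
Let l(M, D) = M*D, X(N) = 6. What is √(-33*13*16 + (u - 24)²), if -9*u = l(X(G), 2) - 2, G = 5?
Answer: 2*I*√126227/9 ≈ 78.952*I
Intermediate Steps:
l(M, D) = D*M
u = -10/9 (u = -(2*6 - 2)/9 = -(12 - 2)/9 = -⅑*10 = -10/9 ≈ -1.1111)
√(-33*13*16 + (u - 24)²) = √(-33*13*16 + (-10/9 - 24)²) = √(-429*16 + (-226/9)²) = √(-6864 + 51076/81) = √(-504908/81) = 2*I*√126227/9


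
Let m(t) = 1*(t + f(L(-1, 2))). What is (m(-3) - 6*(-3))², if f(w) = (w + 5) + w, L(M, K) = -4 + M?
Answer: 100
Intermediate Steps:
f(w) = 5 + 2*w (f(w) = (5 + w) + w = 5 + 2*w)
m(t) = -5 + t (m(t) = 1*(t + (5 + 2*(-4 - 1))) = 1*(t + (5 + 2*(-5))) = 1*(t + (5 - 10)) = 1*(t - 5) = 1*(-5 + t) = -5 + t)
(m(-3) - 6*(-3))² = ((-5 - 3) - 6*(-3))² = (-8 + 18)² = 10² = 100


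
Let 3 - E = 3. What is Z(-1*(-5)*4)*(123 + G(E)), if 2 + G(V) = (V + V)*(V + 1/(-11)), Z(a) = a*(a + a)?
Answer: 96800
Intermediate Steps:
E = 0 (E = 3 - 1*3 = 3 - 3 = 0)
Z(a) = 2*a**2 (Z(a) = a*(2*a) = 2*a**2)
G(V) = -2 + 2*V*(-1/11 + V) (G(V) = -2 + (V + V)*(V + 1/(-11)) = -2 + (2*V)*(V + 1*(-1/11)) = -2 + (2*V)*(V - 1/11) = -2 + (2*V)*(-1/11 + V) = -2 + 2*V*(-1/11 + V))
Z(-1*(-5)*4)*(123 + G(E)) = (2*(-1*(-5)*4)**2)*(123 + (-2 + 2*0**2 - 2/11*0)) = (2*(5*4)**2)*(123 + (-2 + 2*0 + 0)) = (2*20**2)*(123 + (-2 + 0 + 0)) = (2*400)*(123 - 2) = 800*121 = 96800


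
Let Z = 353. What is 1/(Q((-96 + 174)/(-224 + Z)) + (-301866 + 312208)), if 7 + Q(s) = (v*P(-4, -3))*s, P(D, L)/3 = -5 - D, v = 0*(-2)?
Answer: 1/10335 ≈ 9.6759e-5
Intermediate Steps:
v = 0
P(D, L) = -15 - 3*D (P(D, L) = 3*(-5 - D) = -15 - 3*D)
Q(s) = -7 (Q(s) = -7 + (0*(-15 - 3*(-4)))*s = -7 + (0*(-15 + 12))*s = -7 + (0*(-3))*s = -7 + 0*s = -7 + 0 = -7)
1/(Q((-96 + 174)/(-224 + Z)) + (-301866 + 312208)) = 1/(-7 + (-301866 + 312208)) = 1/(-7 + 10342) = 1/10335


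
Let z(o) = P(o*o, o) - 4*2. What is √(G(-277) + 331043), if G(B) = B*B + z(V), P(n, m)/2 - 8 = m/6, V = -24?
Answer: 6*√11327 ≈ 638.57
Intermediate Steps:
P(n, m) = 16 + m/3 (P(n, m) = 16 + 2*(m/6) = 16 + m/3)
z(o) = 8 + o/3 (z(o) = (16 + o/3) - 4*2 = (16 + o/3) - 1*8 = (16 + o/3) - 8 = 8 + o/3)
G(B) = B² (G(B) = B*B + (8 + (⅓)*(-24)) = B² + (8 - 8) = B² + 0 = B²)
√(G(-277) + 331043) = √((-277)² + 331043) = √(76729 + 331043) = √407772 = 6*√11327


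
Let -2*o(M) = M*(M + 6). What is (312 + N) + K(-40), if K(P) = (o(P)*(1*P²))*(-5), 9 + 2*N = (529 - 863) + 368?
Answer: 10880649/2 ≈ 5.4403e+6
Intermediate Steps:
N = 25/2 (N = -9/2 + ((529 - 863) + 368)/2 = -9/2 + (-334 + 368)/2 = -9/2 + (½)*34 = -9/2 + 17 = 25/2 ≈ 12.500)
o(M) = -M*(6 + M)/2 (o(M) = -M*(M + 6)/2 = -M*(6 + M)/2)
K(P) = 5*P³*(6 + P)/2 (K(P) = ((-P*(6 + P)/2)*(1*P²))*(-5) = ((-P*(6 + P)/2)*P²)*(-5) = -P³*(6 + P)/2*(-5) = 5*P³*(6 + P)/2)
(312 + N) + K(-40) = (312 + 25/2) + (5/2)*(-40)³*(6 - 40) = 649/2 + (5/2)*(-64000)*(-34) = 649/2 + 5440000 = 10880649/2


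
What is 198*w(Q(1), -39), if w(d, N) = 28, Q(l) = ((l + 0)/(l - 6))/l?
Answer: 5544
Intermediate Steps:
Q(l) = 1/(-6 + l) (Q(l) = (l/(-6 + l))/l = 1/(-6 + l))
198*w(Q(1), -39) = 198*28 = 5544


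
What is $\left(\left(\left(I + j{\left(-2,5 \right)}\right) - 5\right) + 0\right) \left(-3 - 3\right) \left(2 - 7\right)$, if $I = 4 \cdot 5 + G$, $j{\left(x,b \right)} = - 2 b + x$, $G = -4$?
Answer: $-30$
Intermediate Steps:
$j{\left(x,b \right)} = x - 2 b$
$I = 16$ ($I = 4 \cdot 5 - 4 = 20 - 4 = 16$)
$\left(\left(\left(I + j{\left(-2,5 \right)}\right) - 5\right) + 0\right) \left(-3 - 3\right) \left(2 - 7\right) = \left(\left(\left(16 - 12\right) - 5\right) + 0\right) \left(-3 - 3\right) \left(2 - 7\right) = \left(\left(\left(16 - 12\right) - 5\right) + 0\right) \left(\left(-6\right) \left(-5\right)\right) = \left(\left(\left(16 - 12\right) - 5\right) + 0\right) 30 = \left(\left(4 - 5\right) + 0\right) 30 = \left(-1 + 0\right) 30 = \left(-1\right) 30 = -30$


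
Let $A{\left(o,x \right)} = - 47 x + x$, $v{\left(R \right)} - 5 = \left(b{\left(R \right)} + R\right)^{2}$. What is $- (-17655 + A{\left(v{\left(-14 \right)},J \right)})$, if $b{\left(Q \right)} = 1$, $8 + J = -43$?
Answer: $15309$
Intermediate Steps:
$J = -51$ ($J = -8 - 43 = -51$)
$v{\left(R \right)} = 5 + \left(1 + R\right)^{2}$
$A{\left(o,x \right)} = - 46 x$
$- (-17655 + A{\left(v{\left(-14 \right)},J \right)}) = - (-17655 - -2346) = - (-17655 + 2346) = \left(-1\right) \left(-15309\right) = 15309$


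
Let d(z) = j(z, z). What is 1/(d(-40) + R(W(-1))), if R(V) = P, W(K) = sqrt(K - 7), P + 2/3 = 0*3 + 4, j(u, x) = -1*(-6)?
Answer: 3/28 ≈ 0.10714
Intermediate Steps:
j(u, x) = 6
d(z) = 6
P = 10/3 (P = -2/3 + (0*3 + 4) = -2/3 + (0 + 4) = -2/3 + 4 = 10/3 ≈ 3.3333)
W(K) = sqrt(-7 + K)
R(V) = 10/3
1/(d(-40) + R(W(-1))) = 1/(6 + 10/3) = 1/(28/3) = 3/28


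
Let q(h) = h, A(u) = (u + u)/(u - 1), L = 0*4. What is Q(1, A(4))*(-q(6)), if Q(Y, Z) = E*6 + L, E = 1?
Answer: -36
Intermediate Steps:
L = 0
A(u) = 2*u/(-1 + u) (A(u) = (2*u)/(-1 + u) = 2*u/(-1 + u))
Q(Y, Z) = 6 (Q(Y, Z) = 1*6 + 0 = 6 + 0 = 6)
Q(1, A(4))*(-q(6)) = 6*(-1*6) = 6*(-6) = -36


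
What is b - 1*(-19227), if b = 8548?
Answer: 27775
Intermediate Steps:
b - 1*(-19227) = 8548 - 1*(-19227) = 8548 + 19227 = 27775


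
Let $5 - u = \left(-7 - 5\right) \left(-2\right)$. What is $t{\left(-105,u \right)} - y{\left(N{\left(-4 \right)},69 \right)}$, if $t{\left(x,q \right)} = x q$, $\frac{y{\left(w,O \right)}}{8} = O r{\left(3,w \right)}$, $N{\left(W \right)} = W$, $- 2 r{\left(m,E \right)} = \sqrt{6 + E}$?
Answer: $1995 + 276 \sqrt{2} \approx 2385.3$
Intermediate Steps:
$r{\left(m,E \right)} = - \frac{\sqrt{6 + E}}{2}$
$u = -19$ ($u = 5 - \left(-7 - 5\right) \left(-2\right) = 5 - \left(-12\right) \left(-2\right) = 5 - 24 = -19$)
$y{\left(w,O \right)} = - 4 O \sqrt{6 + w}$ ($y{\left(w,O \right)} = 8 O \left(- \frac{\sqrt{6 + w}}{2}\right) = 8 \left(- \frac{O \sqrt{6 + w}}{2}\right) = - 4 O \sqrt{6 + w}$)
$t{\left(x,q \right)} = q x$
$t{\left(-105,u \right)} - y{\left(N{\left(-4 \right)},69 \right)} = \left(-19\right) \left(-105\right) - \left(-4\right) 69 \sqrt{6 - 4} = 1995 - \left(-4\right) 69 \sqrt{2} = 1995 - - 276 \sqrt{2} = 1995 + 276 \sqrt{2}$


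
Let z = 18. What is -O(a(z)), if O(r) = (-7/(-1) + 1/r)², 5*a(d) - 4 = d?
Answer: -25281/484 ≈ -52.233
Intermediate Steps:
a(d) = ⅘ + d/5
O(r) = (7 + 1/r)² (O(r) = (-7*(-1) + 1/r)² = (7 + 1/r)²)
-O(a(z)) = -(1 + 7*(⅘ + (⅕)*18))²/(⅘ + (⅕)*18)² = -(1 + 7*(⅘ + 18/5))²/(⅘ + 18/5)² = -(1 + 7*(22/5))²/(22/5)² = -25*(1 + 154/5)²/484 = -25*(159/5)²/484 = -25*25281/(484*25) = -1*25281/484 = -25281/484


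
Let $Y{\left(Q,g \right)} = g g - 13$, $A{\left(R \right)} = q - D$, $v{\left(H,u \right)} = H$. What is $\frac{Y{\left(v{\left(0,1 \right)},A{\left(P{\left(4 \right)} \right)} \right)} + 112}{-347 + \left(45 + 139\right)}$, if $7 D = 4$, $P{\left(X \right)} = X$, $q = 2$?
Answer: $- \frac{4951}{7987} \approx -0.61988$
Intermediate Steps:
$D = \frac{4}{7}$ ($D = \frac{1}{7} \cdot 4 = \frac{4}{7} \approx 0.57143$)
$A{\left(R \right)} = \frac{10}{7}$ ($A{\left(R \right)} = 2 - \frac{4}{7} = \frac{10}{7}$)
$Y{\left(Q,g \right)} = -13 + g^{2}$ ($Y{\left(Q,g \right)} = g^{2} - 13 = -13 + g^{2}$)
$\frac{Y{\left(v{\left(0,1 \right)},A{\left(P{\left(4 \right)} \right)} \right)} + 112}{-347 + \left(45 + 139\right)} = \frac{\left(-13 + \left(\frac{10}{7}\right)^{2}\right) + 112}{-347 + \left(45 + 139\right)} = \frac{\left(-13 + \frac{100}{49}\right) + 112}{-347 + 184} = \frac{- \frac{537}{49} + 112}{-163} = \frac{4951}{49} \left(- \frac{1}{163}\right) = - \frac{4951}{7987}$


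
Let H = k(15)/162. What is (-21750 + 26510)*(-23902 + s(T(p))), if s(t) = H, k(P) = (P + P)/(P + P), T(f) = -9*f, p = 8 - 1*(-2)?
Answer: -9215652740/81 ≈ -1.1377e+8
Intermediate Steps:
p = 10 (p = 8 + 2 = 10)
k(P) = 1 (k(P) = (2*P)/((2*P)) = (2*P)*(1/(2*P)) = 1)
H = 1/162 ≈ 0.0061728
s(t) = 1/162
(-21750 + 26510)*(-23902 + s(T(p))) = (-21750 + 26510)*(-23902 + 1/162) = 4760*(-3872123/162) = -9215652740/81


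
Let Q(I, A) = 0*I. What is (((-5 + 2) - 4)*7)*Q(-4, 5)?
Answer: 0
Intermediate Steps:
Q(I, A) = 0
(((-5 + 2) - 4)*7)*Q(-4, 5) = (((-5 + 2) - 4)*7)*0 = ((-3 - 4)*7)*0 = -7*7*0 = -49*0 = 0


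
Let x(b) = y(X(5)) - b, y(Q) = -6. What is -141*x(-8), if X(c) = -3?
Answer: -282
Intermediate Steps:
x(b) = -6 - b
-141*x(-8) = -141*(-6 - 1*(-8)) = -141*(-6 + 8) = -141*2 = -282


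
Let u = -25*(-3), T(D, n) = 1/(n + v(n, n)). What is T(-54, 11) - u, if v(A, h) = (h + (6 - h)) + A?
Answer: -2099/28 ≈ -74.964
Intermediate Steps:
v(A, h) = 6 + A
T(D, n) = 1/(6 + 2*n) (T(D, n) = 1/(n + (6 + n)) = 1/(6 + 2*n))
u = 75
T(-54, 11) - u = 1/(2*(3 + 11)) - 1*75 = (½)/14 - 75 = (½)*(1/14) - 75 = 1/28 - 75 = -2099/28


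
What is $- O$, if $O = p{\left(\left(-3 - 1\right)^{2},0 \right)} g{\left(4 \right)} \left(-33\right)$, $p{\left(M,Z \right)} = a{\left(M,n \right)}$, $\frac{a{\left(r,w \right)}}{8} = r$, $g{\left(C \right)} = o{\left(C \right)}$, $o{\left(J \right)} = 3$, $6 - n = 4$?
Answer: $12672$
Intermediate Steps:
$n = 2$ ($n = 6 - 4 = 2$)
$g{\left(C \right)} = 3$
$a{\left(r,w \right)} = 8 r$
$p{\left(M,Z \right)} = 8 M$
$O = -12672$ ($O = 8 \left(-3 - 1\right)^{2} \cdot 3 \left(-33\right) = 8 \left(-4\right)^{2} \cdot 3 \left(-33\right) = 8 \cdot 16 \cdot 3 \left(-33\right) = 128 \cdot 3 \left(-33\right) = 384 \left(-33\right) = -12672$)
$- O = \left(-1\right) \left(-12672\right) = 12672$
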